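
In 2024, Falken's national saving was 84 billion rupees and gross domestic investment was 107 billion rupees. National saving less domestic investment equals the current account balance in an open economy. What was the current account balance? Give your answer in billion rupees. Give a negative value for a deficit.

S - I = CA (net lending to the rest of the world).
CA = S - I = 84 - 107 = -23

-23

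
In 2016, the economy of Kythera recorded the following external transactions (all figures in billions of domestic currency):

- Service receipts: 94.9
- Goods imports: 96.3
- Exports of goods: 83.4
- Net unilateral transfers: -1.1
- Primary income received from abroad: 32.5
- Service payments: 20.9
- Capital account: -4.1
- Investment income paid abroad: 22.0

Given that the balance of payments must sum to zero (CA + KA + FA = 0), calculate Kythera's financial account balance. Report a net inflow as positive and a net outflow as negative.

Goods balance = 83.4 - 96.3 = -12.9
Services balance = 94.9 - 20.9 = 74.0
Trade balance (goods + services) = -12.9 + 74.0 = 61.1
Net primary income = 32.5 - 22.0 = 10.5
Net secondary income = -1.1
Current account = 61.1 + 10.5 + (-1.1) = 70.5
Financial account = -(70.5 + (-4.1)) = -66.4

-66.4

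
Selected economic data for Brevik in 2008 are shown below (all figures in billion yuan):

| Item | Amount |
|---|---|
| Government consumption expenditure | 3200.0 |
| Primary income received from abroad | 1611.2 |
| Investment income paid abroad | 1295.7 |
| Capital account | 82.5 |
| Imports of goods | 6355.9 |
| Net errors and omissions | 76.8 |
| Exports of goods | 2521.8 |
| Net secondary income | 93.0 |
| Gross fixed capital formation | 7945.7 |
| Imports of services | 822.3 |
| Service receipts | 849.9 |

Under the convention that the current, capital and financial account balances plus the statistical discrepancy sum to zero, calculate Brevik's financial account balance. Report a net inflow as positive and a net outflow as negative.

Goods balance = 2521.8 - 6355.9 = -3834.1
Services balance = 849.9 - 822.3 = 27.6
Trade balance (goods + services) = -3834.1 + 27.6 = -3806.5
Net primary income = 1611.2 - 1295.7 = 315.5
Net secondary income = 93.0
Current account = -3806.5 + 315.5 + 93.0 = -3398.0
Financial account = -(-3398.0 + 82.5 + 76.8) = 3238.7

3238.7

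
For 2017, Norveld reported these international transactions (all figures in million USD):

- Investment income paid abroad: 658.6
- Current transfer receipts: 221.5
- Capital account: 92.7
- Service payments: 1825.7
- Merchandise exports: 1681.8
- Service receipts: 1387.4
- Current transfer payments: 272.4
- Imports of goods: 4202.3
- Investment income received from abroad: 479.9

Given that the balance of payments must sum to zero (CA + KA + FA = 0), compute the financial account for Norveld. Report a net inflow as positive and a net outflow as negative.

3095.7

Goods balance = 1681.8 - 4202.3 = -2520.5
Services balance = 1387.4 - 1825.7 = -438.3
Trade balance (goods + services) = -2520.5 + (-438.3) = -2958.8
Net primary income = 479.9 - 658.6 = -178.7
Net secondary income = 221.5 - 272.4 = -50.9
Current account = -2958.8 + (-178.7) + (-50.9) = -3188.4
Financial account = -(-3188.4 + 92.7) = 3095.7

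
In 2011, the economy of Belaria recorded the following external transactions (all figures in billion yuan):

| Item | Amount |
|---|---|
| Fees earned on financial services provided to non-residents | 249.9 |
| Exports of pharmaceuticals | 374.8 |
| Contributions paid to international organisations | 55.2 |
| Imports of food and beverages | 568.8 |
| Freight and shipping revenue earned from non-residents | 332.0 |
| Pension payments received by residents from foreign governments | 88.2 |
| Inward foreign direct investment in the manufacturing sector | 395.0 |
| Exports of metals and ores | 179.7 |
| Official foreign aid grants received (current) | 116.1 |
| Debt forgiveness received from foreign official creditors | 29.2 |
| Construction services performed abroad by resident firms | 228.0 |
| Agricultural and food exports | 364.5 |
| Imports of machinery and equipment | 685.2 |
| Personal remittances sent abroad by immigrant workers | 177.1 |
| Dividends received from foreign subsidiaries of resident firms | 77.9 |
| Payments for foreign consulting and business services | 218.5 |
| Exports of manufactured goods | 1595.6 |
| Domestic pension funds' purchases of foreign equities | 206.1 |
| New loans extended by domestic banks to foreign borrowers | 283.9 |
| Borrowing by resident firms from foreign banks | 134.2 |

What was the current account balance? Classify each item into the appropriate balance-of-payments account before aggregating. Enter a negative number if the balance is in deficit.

1901.9

Goods: 374.8 - 685.2 - 568.8 + 179.7 + 1595.6 + 364.5 = 1260.6
Services: -218.5 + 249.9 + 332.0 + 228.0 = 591.4
Primary income: 77.9
Secondary income: 88.2 + 116.1 - 55.2 - 177.1 = -28.0
Current account = 1260.6 + 591.4 + 77.9 + (-28.0) = 1901.9
(Excluded from the current account — financial account: inward foreign direct investment in the manufacturing sector 395.0, domestic pension funds' purchases of foreign equities 206.1, new loans extended by domestic banks to foreign borrowers 283.9, borrowing by resident firms from foreign banks 134.2; capital account: debt forgiveness received from foreign official creditors 29.2.)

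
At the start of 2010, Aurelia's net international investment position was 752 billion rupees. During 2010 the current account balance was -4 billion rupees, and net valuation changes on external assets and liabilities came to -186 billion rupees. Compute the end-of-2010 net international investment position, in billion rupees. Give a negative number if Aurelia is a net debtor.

Change in NIIP = current account + net valuation change = -4 + (-186) = -190
End-of-year NIIP = 752 + (-190) = 562

562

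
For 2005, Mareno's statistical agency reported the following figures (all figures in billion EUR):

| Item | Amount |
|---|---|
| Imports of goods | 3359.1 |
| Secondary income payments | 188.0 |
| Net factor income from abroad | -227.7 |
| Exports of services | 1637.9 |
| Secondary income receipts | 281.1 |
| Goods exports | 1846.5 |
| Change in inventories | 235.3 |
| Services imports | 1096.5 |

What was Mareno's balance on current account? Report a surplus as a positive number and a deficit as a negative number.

-1105.8

Goods balance = 1846.5 - 3359.1 = -1512.6
Services balance = 1637.9 - 1096.5 = 541.4
Trade balance (goods + services) = -1512.6 + 541.4 = -971.2
Net primary income = -227.7
Net secondary income = 281.1 - 188.0 = 93.1
Current account = -971.2 + (-227.7) + 93.1 = -1105.8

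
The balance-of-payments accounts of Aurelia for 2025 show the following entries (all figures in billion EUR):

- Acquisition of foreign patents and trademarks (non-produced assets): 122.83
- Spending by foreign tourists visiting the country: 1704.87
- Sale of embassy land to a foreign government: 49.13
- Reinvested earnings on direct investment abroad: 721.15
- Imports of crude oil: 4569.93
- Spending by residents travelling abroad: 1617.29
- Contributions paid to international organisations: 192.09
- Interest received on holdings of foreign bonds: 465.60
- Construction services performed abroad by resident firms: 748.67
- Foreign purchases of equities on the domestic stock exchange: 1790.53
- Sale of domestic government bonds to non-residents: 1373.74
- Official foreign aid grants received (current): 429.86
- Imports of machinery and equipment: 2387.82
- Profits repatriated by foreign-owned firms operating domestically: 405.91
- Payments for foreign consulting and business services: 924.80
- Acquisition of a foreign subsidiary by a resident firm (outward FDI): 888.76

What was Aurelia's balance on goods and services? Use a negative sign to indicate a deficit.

-7046.30

Goods: -4569.93 - 2387.82 = -6957.75
Services: 748.67 - 1617.29 + 1704.87 - 924.80 = -88.55
Trade balance = -6957.75 + (-88.55) = -7046.30
(Excluded from the trade balance — capital account: acquisition of foreign patents and trademarks (non-produced assets) 122.83, sale of embassy land to a foreign government 49.13; primary income: reinvested earnings on direct investment abroad 721.15, interest received on holdings of foreign bonds 465.60, profits repatriated by foreign-owned firms operating domestically 405.91; secondary income: contributions paid to international organisations 192.09, official foreign aid grants received (current) 429.86; financial account: foreign purchases of equities on the domestic stock exchange 1790.53, sale of domestic government bonds to non-residents 1373.74, acquisition of a foreign subsidiary by a resident firm (outward FDI) 888.76.)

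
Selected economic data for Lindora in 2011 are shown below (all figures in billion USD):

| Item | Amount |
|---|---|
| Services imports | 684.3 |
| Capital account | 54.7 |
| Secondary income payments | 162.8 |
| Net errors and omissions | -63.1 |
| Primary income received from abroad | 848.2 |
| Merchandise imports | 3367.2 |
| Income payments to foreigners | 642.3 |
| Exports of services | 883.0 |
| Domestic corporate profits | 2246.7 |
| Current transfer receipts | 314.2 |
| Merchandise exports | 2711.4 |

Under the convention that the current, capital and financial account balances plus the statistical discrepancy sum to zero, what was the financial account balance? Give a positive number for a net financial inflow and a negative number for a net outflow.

Goods balance = 2711.4 - 3367.2 = -655.8
Services balance = 883.0 - 684.3 = 198.7
Trade balance (goods + services) = -655.8 + 198.7 = -457.1
Net primary income = 848.2 - 642.3 = 205.9
Net secondary income = 314.2 - 162.8 = 151.4
Current account = -457.1 + 205.9 + 151.4 = -99.8
Financial account = -(-99.8 + 54.7 + (-63.1)) = 108.2

108.2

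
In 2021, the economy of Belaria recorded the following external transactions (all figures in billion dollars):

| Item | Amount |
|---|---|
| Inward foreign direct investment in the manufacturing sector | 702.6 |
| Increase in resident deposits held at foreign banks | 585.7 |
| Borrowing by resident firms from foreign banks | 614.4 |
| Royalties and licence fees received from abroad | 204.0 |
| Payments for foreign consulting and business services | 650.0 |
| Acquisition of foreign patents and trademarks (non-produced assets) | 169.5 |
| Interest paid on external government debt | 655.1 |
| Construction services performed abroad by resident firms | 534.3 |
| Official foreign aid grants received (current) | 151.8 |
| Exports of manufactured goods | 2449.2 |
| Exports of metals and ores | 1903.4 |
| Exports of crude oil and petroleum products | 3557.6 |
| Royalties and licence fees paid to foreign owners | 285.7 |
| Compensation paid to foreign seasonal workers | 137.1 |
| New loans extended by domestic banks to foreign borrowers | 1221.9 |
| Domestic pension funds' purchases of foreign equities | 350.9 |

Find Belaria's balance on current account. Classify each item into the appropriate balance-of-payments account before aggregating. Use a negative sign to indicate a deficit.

7072.4

Goods: 1903.4 + 3557.6 + 2449.2 = 7910.2
Services: 204.0 + 534.3 - 650.0 - 285.7 = -197.4
Primary income: -137.1 - 655.1 = -792.2
Secondary income: 151.8
Current account = 7910.2 + (-197.4) + (-792.2) + 151.8 = 7072.4
(Excluded from the current account — financial account: inward foreign direct investment in the manufacturing sector 702.6, increase in resident deposits held at foreign banks 585.7, borrowing by resident firms from foreign banks 614.4, new loans extended by domestic banks to foreign borrowers 1221.9, domestic pension funds' purchases of foreign equities 350.9; capital account: acquisition of foreign patents and trademarks (non-produced assets) 169.5.)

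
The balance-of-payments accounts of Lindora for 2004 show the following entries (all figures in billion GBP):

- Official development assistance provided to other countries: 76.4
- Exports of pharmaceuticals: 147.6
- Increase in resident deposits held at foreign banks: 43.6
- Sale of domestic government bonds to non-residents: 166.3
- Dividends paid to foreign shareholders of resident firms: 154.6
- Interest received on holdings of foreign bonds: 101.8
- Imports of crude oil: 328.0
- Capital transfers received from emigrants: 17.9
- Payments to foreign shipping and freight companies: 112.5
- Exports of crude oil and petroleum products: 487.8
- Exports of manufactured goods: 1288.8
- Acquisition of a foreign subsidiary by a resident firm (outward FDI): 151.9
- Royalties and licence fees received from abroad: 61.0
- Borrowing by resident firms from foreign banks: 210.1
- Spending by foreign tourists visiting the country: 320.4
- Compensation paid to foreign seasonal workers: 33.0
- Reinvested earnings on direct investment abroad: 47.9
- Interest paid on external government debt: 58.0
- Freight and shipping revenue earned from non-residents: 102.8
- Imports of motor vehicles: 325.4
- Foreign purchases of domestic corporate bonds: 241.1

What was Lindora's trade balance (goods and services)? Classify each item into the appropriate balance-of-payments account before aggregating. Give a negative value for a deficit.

1642.5

Goods: 487.8 + 1288.8 + 147.6 - 325.4 - 328.0 = 1270.8
Services: 61.0 + 320.4 + 102.8 - 112.5 = 371.7
Trade balance = 1270.8 + 371.7 = 1642.5
(Excluded from the trade balance — secondary income: official development assistance provided to other countries 76.4; financial account: increase in resident deposits held at foreign banks 43.6, sale of domestic government bonds to non-residents 166.3, acquisition of a foreign subsidiary by a resident firm (outward FDI) 151.9, borrowing by resident firms from foreign banks 210.1, foreign purchases of domestic corporate bonds 241.1; primary income: dividends paid to foreign shareholders of resident firms 154.6, interest received on holdings of foreign bonds 101.8, compensation paid to foreign seasonal workers 33.0, reinvested earnings on direct investment abroad 47.9, interest paid on external government debt 58.0; capital account: capital transfers received from emigrants 17.9.)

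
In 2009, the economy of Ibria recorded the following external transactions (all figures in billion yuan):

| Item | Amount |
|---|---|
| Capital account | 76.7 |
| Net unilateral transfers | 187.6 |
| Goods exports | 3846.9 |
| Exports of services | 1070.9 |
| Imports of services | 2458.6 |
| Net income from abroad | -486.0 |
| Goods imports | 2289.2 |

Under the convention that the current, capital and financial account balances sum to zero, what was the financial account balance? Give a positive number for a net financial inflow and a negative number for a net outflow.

Goods balance = 3846.9 - 2289.2 = 1557.7
Services balance = 1070.9 - 2458.6 = -1387.7
Trade balance (goods + services) = 1557.7 + (-1387.7) = 170.0
Net primary income = -486.0
Net secondary income = 187.6
Current account = 170.0 + (-486.0) + 187.6 = -128.4
Financial account = -(-128.4 + 76.7) = 51.7

51.7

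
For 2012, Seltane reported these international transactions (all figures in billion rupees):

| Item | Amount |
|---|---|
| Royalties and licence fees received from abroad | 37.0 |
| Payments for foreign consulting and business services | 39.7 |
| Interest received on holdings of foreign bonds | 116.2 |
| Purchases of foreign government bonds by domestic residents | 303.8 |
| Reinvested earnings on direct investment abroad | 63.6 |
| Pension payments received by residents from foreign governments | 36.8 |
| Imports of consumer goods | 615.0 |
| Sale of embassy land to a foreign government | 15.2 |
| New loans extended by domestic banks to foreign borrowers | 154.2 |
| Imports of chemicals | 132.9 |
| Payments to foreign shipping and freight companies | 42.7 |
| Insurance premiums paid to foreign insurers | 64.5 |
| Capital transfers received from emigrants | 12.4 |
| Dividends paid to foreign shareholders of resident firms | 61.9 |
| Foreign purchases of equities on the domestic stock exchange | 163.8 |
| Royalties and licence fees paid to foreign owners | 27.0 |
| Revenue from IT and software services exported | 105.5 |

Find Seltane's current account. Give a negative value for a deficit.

-624.6

Goods: -615.0 - 132.9 = -747.9
Services: 105.5 - 42.7 - 39.7 - 64.5 + 37.0 - 27.0 = -31.4
Primary income: 116.2 - 61.9 + 63.6 = 117.9
Secondary income: 36.8
Current account = (-747.9) + (-31.4) + 117.9 + 36.8 = -624.6
(Excluded from the current account — financial account: purchases of foreign government bonds by domestic residents 303.8, new loans extended by domestic banks to foreign borrowers 154.2, foreign purchases of equities on the domestic stock exchange 163.8; capital account: sale of embassy land to a foreign government 15.2, capital transfers received from emigrants 12.4.)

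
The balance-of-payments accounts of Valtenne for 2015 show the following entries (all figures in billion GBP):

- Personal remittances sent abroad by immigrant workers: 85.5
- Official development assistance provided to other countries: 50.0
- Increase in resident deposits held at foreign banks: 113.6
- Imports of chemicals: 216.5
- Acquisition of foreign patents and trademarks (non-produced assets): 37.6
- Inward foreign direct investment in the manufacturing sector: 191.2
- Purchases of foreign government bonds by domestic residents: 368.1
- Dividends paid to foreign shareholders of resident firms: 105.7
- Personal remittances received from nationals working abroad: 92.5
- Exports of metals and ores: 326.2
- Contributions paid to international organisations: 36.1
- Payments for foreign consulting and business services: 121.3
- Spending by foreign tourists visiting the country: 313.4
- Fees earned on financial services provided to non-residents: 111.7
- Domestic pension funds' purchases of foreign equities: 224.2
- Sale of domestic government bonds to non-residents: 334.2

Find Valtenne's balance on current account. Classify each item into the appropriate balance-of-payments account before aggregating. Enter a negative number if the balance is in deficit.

228.7

Goods: 326.2 - 216.5 = 109.7
Services: -121.3 + 313.4 + 111.7 = 303.8
Primary income: -105.7
Secondary income: 92.5 - 36.1 - 85.5 - 50.0 = -79.1
Current account = 109.7 + 303.8 + (-105.7) + (-79.1) = 228.7
(Excluded from the current account — financial account: increase in resident deposits held at foreign banks 113.6, inward foreign direct investment in the manufacturing sector 191.2, purchases of foreign government bonds by domestic residents 368.1, domestic pension funds' purchases of foreign equities 224.2, sale of domestic government bonds to non-residents 334.2; capital account: acquisition of foreign patents and trademarks (non-produced assets) 37.6.)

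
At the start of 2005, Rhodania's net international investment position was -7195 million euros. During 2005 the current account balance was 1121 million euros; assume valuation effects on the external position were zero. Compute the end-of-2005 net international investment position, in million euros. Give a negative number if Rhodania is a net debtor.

-6074

With no valuation effects, change in NIIP = current account = 1121
End-of-year NIIP = -7195 + 1121 = -6074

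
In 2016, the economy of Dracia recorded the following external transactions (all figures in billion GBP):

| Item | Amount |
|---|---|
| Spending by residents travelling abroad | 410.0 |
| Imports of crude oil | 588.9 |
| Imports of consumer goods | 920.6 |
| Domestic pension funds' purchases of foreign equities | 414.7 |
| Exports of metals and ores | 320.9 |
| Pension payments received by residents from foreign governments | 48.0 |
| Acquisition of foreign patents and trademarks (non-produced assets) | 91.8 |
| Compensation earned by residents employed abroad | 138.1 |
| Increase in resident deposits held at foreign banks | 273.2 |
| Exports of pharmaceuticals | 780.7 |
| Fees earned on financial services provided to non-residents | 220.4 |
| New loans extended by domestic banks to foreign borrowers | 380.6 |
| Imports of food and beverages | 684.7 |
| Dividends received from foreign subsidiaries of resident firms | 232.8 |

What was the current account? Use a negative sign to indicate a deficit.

-863.3

Goods: -684.7 + 780.7 + 320.9 - 920.6 - 588.9 = -1092.6
Services: 220.4 - 410.0 = -189.6
Primary income: 138.1 + 232.8 = 370.9
Secondary income: 48.0
Current account = (-1092.6) + (-189.6) + 370.9 + 48.0 = -863.3
(Excluded from the current account — financial account: domestic pension funds' purchases of foreign equities 414.7, increase in resident deposits held at foreign banks 273.2, new loans extended by domestic banks to foreign borrowers 380.6; capital account: acquisition of foreign patents and trademarks (non-produced assets) 91.8.)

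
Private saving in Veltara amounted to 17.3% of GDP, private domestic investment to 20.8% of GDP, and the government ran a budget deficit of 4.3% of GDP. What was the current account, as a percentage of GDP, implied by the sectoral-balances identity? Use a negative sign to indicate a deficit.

By the sectoral-balances identity, CA = (S_private - I) + (T - G).
Private balance = 17.3 - 20.8 = -3.5
Government balance (T - G) = -4.3
CA = -3.5 + (-4.3) = -7.8

-7.8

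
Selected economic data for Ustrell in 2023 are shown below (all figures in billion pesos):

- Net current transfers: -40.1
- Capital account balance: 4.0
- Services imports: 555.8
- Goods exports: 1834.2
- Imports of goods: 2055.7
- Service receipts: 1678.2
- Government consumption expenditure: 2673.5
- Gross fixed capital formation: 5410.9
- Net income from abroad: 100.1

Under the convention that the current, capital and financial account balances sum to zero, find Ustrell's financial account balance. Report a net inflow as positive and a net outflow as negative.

-964.9

Goods balance = 1834.2 - 2055.7 = -221.5
Services balance = 1678.2 - 555.8 = 1122.4
Trade balance (goods + services) = -221.5 + 1122.4 = 900.9
Net primary income = 100.1
Net secondary income = -40.1
Current account = 900.9 + 100.1 + (-40.1) = 960.9
Financial account = -(960.9 + 4.0) = -964.9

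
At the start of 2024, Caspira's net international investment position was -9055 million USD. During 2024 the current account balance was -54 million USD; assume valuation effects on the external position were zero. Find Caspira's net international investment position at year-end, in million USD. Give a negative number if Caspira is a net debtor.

With no valuation effects, change in NIIP = current account = -54
End-of-year NIIP = -9055 + (-54) = -9109

-9109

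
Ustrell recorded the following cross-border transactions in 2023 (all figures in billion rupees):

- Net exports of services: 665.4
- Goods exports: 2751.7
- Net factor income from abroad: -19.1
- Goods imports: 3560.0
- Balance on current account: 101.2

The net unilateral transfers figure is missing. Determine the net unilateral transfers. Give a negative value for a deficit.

263.2

Current account = goods balance + services balance + net primary income + net secondary income
Sum of the known components = -162.0
Net unilateral transfers = CA - (known components) = 101.2 - (-162.0) = 263.2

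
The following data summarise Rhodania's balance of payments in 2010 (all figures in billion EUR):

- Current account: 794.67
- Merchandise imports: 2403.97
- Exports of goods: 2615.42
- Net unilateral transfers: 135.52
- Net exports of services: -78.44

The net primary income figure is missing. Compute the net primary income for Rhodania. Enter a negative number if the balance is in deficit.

Current account = goods balance + services balance + net primary income + net secondary income
Sum of the known components = 268.53
Net primary income = CA - (known components) = 794.67 - 268.53 = 526.14

526.14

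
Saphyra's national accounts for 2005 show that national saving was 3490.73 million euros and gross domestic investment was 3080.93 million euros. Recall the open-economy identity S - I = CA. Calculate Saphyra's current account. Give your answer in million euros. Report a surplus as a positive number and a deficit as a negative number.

CA = S - I = 3490.73 - 3080.93 = 409.80

409.80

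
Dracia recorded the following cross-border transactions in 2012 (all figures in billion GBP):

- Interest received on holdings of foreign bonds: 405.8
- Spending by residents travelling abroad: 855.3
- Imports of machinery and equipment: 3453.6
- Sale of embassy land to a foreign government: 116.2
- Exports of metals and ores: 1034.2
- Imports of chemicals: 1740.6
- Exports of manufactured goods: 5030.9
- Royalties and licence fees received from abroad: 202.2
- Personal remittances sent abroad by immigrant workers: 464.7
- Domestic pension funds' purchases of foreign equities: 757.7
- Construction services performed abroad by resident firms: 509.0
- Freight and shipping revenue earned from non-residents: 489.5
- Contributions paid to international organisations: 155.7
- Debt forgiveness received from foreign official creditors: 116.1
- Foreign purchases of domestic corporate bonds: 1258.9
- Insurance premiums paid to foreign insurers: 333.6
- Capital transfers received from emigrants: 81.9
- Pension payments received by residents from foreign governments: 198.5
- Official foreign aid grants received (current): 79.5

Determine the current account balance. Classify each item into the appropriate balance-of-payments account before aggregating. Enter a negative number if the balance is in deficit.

946.1

Goods: -1740.6 + 5030.9 + 1034.2 - 3453.6 = 870.9
Services: -855.3 + 202.2 - 333.6 + 509.0 + 489.5 = 11.8
Primary income: 405.8
Secondary income: -464.7 - 155.7 + 198.5 + 79.5 = -342.4
Current account = 870.9 + 11.8 + 405.8 + (-342.4) = 946.1
(Excluded from the current account — capital account: sale of embassy land to a foreign government 116.2, debt forgiveness received from foreign official creditors 116.1, capital transfers received from emigrants 81.9; financial account: domestic pension funds' purchases of foreign equities 757.7, foreign purchases of domestic corporate bonds 1258.9.)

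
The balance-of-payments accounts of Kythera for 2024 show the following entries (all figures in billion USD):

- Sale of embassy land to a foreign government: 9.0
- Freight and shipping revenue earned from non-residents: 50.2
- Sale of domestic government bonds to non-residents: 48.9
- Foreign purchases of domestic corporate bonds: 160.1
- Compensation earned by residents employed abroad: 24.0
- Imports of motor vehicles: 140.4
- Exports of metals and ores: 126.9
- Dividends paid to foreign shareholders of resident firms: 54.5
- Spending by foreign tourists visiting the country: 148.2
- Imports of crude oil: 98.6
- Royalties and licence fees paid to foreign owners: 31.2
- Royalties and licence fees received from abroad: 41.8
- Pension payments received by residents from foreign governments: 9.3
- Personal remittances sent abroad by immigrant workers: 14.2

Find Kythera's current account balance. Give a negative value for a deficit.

Goods: -98.6 - 140.4 + 126.9 = -112.1
Services: 41.8 + 148.2 - 31.2 + 50.2 = 209.0
Primary income: -54.5 + 24.0 = -30.5
Secondary income: 9.3 - 14.2 = -4.9
Current account = (-112.1) + 209.0 + (-30.5) + (-4.9) = 61.5
(Excluded from the current account — capital account: sale of embassy land to a foreign government 9.0; financial account: sale of domestic government bonds to non-residents 48.9, foreign purchases of domestic corporate bonds 160.1.)

61.5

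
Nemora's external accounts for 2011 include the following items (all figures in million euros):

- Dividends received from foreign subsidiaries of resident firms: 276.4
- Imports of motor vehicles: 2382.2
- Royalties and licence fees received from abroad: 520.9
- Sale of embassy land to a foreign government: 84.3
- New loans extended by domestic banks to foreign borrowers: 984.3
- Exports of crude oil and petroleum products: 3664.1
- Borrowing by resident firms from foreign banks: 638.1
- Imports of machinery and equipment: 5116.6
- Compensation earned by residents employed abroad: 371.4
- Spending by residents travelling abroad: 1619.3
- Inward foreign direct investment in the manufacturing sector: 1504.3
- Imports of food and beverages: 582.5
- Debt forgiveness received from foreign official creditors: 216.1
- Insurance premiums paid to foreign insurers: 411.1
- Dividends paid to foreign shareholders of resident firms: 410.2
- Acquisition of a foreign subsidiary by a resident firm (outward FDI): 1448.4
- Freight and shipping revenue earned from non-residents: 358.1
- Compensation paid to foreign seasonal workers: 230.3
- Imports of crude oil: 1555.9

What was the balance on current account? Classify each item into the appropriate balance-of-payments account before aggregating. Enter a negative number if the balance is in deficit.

-7117.2

Goods: -2382.2 - 1555.9 - 5116.6 + 3664.1 - 582.5 = -5973.1
Services: 358.1 - 1619.3 - 411.1 + 520.9 = -1151.4
Primary income: -410.2 - 230.3 + 276.4 + 371.4 = 7.3
Current account = (-5973.1) + (-1151.4) + 7.3 = -7117.2
(Excluded from the current account — capital account: sale of embassy land to a foreign government 84.3, debt forgiveness received from foreign official creditors 216.1; financial account: new loans extended by domestic banks to foreign borrowers 984.3, borrowing by resident firms from foreign banks 638.1, inward foreign direct investment in the manufacturing sector 1504.3, acquisition of a foreign subsidiary by a resident firm (outward FDI) 1448.4.)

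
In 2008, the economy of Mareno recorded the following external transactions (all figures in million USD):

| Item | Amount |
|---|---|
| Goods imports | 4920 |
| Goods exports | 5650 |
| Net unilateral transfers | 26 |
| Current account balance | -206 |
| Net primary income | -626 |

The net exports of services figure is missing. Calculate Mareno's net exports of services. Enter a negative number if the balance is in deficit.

Current account = goods balance + services balance + net primary income + net secondary income
Sum of the known components = 130
Net exports of services = CA - (known components) = -206 - 130 = -336

-336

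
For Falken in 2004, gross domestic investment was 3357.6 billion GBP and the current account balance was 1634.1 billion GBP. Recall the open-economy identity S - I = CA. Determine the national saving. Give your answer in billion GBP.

S = I + CA = 3357.6 + 1634.1 = 4991.7

4991.7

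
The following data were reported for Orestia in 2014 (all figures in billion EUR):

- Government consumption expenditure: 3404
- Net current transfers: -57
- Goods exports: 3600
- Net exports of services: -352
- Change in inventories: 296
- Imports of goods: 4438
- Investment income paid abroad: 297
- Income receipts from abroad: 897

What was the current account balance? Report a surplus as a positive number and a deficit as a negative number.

Goods balance = 3600 - 4438 = -838
Services balance = -352
Trade balance (goods + services) = -838 + (-352) = -1190
Net primary income = 897 - 297 = 600
Net secondary income = -57
Current account = -1190 + 600 + (-57) = -647

-647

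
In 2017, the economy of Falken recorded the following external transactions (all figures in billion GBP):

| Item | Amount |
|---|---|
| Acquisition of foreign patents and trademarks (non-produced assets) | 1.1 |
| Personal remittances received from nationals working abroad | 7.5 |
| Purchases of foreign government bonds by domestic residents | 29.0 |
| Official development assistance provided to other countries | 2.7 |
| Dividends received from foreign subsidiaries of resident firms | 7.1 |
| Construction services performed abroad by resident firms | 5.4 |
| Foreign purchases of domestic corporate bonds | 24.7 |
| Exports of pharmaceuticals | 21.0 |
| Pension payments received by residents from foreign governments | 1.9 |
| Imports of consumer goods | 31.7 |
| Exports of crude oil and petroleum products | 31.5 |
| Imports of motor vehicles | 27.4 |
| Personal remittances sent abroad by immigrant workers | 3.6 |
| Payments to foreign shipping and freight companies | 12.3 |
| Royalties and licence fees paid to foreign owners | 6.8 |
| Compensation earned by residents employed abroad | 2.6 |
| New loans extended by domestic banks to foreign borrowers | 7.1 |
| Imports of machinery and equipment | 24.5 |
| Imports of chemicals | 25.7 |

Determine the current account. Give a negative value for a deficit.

-57.7

Goods: -24.5 - 31.7 - 25.7 + 31.5 - 27.4 + 21.0 = -56.8
Services: -6.8 - 12.3 + 5.4 = -13.7
Primary income: 7.1 + 2.6 = 9.7
Secondary income: -2.7 + 7.5 + 1.9 - 3.6 = 3.1
Current account = (-56.8) + (-13.7) + 9.7 + 3.1 = -57.7
(Excluded from the current account — capital account: acquisition of foreign patents and trademarks (non-produced assets) 1.1; financial account: purchases of foreign government bonds by domestic residents 29.0, foreign purchases of domestic corporate bonds 24.7, new loans extended by domestic banks to foreign borrowers 7.1.)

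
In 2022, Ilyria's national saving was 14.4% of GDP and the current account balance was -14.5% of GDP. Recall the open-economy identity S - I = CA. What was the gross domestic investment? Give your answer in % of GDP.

S - I = CA (net lending to the rest of the world).
I = S - CA = 14.4 - (-14.5) = 28.9

28.9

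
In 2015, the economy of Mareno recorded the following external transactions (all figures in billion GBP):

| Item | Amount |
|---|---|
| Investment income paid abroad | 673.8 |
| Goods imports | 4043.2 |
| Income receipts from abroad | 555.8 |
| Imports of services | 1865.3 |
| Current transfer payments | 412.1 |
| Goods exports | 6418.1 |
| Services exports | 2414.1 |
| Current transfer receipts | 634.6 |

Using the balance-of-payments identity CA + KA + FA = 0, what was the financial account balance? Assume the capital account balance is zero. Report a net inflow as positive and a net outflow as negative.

Goods balance = 6418.1 - 4043.2 = 2374.9
Services balance = 2414.1 - 1865.3 = 548.8
Trade balance (goods + services) = 2374.9 + 548.8 = 2923.7
Net primary income = 555.8 - 673.8 = -118.0
Net secondary income = 634.6 - 412.1 = 222.5
Current account = 2923.7 + (-118.0) + 222.5 = 3028.2
Financial account = -(3028.2) = -3028.2

-3028.2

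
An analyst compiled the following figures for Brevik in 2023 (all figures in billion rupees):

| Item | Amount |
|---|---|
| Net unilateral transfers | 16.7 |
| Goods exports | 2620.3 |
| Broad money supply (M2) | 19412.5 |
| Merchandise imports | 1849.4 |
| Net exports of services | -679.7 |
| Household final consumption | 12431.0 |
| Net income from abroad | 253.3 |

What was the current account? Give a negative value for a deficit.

Goods balance = 2620.3 - 1849.4 = 770.9
Services balance = -679.7
Trade balance (goods + services) = 770.9 + (-679.7) = 91.2
Net primary income = 253.3
Net secondary income = 16.7
Current account = 91.2 + 253.3 + 16.7 = 361.2

361.2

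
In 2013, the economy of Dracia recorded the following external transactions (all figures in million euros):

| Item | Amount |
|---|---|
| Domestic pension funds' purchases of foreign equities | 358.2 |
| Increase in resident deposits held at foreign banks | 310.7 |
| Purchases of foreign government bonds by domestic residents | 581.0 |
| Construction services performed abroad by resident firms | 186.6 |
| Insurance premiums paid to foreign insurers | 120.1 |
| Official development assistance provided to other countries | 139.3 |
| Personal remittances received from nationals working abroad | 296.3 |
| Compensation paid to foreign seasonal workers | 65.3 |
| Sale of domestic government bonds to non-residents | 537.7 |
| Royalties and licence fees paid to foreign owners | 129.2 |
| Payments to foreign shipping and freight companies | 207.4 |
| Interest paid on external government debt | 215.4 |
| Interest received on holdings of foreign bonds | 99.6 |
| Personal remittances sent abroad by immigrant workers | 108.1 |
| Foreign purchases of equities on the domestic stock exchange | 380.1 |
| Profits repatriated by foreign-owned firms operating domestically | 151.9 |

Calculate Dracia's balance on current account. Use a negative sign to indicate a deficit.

Services: -129.2 - 120.1 + 186.6 - 207.4 = -270.1
Primary income: 99.6 - 151.9 - 65.3 - 215.4 = -333.0
Secondary income: 296.3 - 108.1 - 139.3 = 48.9
Current account = (-270.1) + (-333.0) + 48.9 = -554.2
(Excluded from the current account — financial account: domestic pension funds' purchases of foreign equities 358.2, increase in resident deposits held at foreign banks 310.7, purchases of foreign government bonds by domestic residents 581.0, sale of domestic government bonds to non-residents 537.7, foreign purchases of equities on the domestic stock exchange 380.1.)

-554.2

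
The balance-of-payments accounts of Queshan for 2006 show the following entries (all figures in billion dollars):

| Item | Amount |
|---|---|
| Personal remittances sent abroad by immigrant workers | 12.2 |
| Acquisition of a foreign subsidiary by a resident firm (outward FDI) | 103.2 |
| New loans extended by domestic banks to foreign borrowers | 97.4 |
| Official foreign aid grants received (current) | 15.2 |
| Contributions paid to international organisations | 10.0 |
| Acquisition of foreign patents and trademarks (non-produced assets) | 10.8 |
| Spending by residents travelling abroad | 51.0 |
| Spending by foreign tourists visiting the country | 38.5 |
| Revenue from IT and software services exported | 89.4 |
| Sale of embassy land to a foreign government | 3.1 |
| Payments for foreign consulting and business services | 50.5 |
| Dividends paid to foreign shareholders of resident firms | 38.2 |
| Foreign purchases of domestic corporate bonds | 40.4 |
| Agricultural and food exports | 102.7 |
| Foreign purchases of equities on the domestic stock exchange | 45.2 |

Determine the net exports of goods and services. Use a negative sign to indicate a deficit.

Goods: 102.7
Services: -50.5 + 38.5 + 89.4 - 51.0 = 26.4
Trade balance = 102.7 + 26.4 = 129.1
(Excluded from the trade balance — secondary income: personal remittances sent abroad by immigrant workers 12.2, official foreign aid grants received (current) 15.2, contributions paid to international organisations 10.0; financial account: acquisition of a foreign subsidiary by a resident firm (outward FDI) 103.2, new loans extended by domestic banks to foreign borrowers 97.4, foreign purchases of domestic corporate bonds 40.4, foreign purchases of equities on the domestic stock exchange 45.2; capital account: acquisition of foreign patents and trademarks (non-produced assets) 10.8, sale of embassy land to a foreign government 3.1; primary income: dividends paid to foreign shareholders of resident firms 38.2.)

129.1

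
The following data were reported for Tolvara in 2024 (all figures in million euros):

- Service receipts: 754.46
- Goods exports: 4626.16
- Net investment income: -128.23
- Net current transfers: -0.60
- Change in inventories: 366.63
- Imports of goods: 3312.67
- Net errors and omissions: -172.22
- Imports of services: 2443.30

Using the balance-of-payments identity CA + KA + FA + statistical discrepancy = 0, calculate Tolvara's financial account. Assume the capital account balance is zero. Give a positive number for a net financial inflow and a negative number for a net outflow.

676.40

Goods balance = 4626.16 - 3312.67 = 1313.49
Services balance = 754.46 - 2443.30 = -1688.84
Trade balance (goods + services) = 1313.49 + (-1688.84) = -375.35
Net primary income = -128.23
Net secondary income = -0.60
Current account = -375.35 + (-128.23) + (-0.60) = -504.18
Financial account = -(-504.18 + (-172.22)) = 676.40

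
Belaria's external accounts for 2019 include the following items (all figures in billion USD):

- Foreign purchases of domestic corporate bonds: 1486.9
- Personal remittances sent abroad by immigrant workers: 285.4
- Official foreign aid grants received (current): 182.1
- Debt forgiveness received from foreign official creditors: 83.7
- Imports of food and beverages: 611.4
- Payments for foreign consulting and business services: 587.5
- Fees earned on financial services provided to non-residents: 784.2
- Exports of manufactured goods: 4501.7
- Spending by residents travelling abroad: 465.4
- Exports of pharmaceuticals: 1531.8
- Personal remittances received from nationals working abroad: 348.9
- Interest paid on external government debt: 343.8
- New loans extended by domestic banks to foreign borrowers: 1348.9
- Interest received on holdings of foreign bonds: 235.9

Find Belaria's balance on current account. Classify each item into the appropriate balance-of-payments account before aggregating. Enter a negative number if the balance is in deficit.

5291.1

Goods: 1531.8 + 4501.7 - 611.4 = 5422.1
Services: -587.5 + 784.2 - 465.4 = -268.7
Primary income: -343.8 + 235.9 = -107.9
Secondary income: -285.4 + 348.9 + 182.1 = 245.6
Current account = 5422.1 + (-268.7) + (-107.9) + 245.6 = 5291.1
(Excluded from the current account — financial account: foreign purchases of domestic corporate bonds 1486.9, new loans extended by domestic banks to foreign borrowers 1348.9; capital account: debt forgiveness received from foreign official creditors 83.7.)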